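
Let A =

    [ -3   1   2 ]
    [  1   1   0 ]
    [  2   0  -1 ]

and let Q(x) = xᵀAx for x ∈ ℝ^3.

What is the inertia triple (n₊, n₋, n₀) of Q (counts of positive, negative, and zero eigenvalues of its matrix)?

(1, 1, 1)

Row-reducing A symmetrically gives the diagonal entries -3, 4/3, 0.
That gives 1 positive, 1 negative, 1 zero pivots.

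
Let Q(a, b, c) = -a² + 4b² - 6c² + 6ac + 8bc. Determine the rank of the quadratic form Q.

3

The symmetric matrix is A = [[-1, 0, 3], [0, 4, 4], [3, 4, -6]].
Applying the same elementary operations to the rows and columns of A produces a congruent diagonal matrix with entries -1, 4, -1.
That gives 1 positive, 2 negative pivots.
The rank is the number of nonzero pivots: 3.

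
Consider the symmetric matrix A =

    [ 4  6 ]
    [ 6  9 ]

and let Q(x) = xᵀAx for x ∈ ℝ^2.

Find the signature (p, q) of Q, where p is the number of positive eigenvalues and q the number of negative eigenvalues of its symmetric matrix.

(1, 0)

Symmetric row and column elimination reduces A to a congruent diagonal form with pivots 4, 0.
So there are 1 positive, 1 zero pivots.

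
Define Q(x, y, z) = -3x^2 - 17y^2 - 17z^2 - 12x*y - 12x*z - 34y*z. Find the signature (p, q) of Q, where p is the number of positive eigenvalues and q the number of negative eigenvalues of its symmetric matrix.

(0, 2)

Write A = [[-3, -6, -6], [-6, -17, -17], [-6, -17, -17]].
Symmetric row and column elimination reduces A to a congruent diagonal form with pivots -3, -5, 0.
Counting signs: 2 negative, 1 zero.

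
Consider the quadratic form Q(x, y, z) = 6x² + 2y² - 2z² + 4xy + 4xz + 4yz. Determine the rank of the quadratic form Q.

The symmetric matrix is A = [[6, 2, 2], [2, 2, 2], [2, 2, -2]].
An LDLᵀ factorisation of A has diagonal entries 6, 4/3, -4.
So there are 2 positive, 1 negative pivots.
The rank is the number of nonzero pivots: 3.

3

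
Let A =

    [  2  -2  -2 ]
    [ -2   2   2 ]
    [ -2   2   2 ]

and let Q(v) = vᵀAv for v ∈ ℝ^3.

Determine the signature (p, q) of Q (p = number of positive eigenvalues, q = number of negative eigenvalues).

Symmetric row and column elimination reduces A to a congruent diagonal form with pivots 2, 0, 0.
That gives 1 positive, 2 zero pivots.

(1, 0)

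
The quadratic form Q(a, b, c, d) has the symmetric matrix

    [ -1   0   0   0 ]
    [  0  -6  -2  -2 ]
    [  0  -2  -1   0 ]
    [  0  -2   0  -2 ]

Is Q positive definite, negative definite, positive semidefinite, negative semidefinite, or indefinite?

negative semidefinite

Congruent diagonalization of A (simultaneous row and column reduction) yields pivots -1, -6, -1/3, 0.
That gives 3 negative, 1 zero pivots.
Hence Q is negative semidefinite.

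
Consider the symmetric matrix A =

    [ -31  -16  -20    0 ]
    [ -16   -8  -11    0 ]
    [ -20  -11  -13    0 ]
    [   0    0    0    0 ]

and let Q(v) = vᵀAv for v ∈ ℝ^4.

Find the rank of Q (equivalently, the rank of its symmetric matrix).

Applying the same elementary operations to the rows and columns of A produces a congruent diagonal matrix with entries -31, 8/31, -15/8, 0.
Counting signs: 1 positive, 2 negative, 1 zero.
The rank is the number of nonzero pivots: 3.

3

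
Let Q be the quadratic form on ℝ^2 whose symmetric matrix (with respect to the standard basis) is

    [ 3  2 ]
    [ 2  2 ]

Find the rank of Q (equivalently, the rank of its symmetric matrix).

Congruent diagonalization of A (simultaneous row and column reduction) yields pivots 3, 2/3.
That gives 2 positive pivots.
The rank is the number of nonzero pivots: 2.

2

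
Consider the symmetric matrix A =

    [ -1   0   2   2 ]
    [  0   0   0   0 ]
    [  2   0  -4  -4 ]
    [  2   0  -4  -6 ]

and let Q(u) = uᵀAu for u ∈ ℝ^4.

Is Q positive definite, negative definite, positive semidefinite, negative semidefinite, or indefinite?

negative semidefinite

Applying the same elementary operations to the rows and columns of A produces a congruent diagonal matrix with entries -1, 0, 0, -2.
So there are 2 negative, 2 zero pivots.
Hence Q is negative semidefinite.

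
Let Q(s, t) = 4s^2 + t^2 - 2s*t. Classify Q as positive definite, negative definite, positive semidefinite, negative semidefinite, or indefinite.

positive definite

Write A = [[4, -1], [-1, 1]].
Symmetric row and column elimination reduces A to a congruent diagonal form with pivots 4, 3/4.
Counting signs: 2 positive.
Hence Q is positive definite.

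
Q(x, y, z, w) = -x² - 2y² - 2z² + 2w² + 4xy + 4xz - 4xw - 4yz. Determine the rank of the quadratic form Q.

Write A = [[-1, 2, 2, -2], [2, -2, -2, 0], [2, -2, -2, 0], [-2, 0, 0, 2]].
Row-reducing A symmetrically gives the diagonal entries -1, 2, 0, -2.
Counting signs: 1 positive, 2 negative, 1 zero.
The rank is the number of nonzero pivots: 3.

3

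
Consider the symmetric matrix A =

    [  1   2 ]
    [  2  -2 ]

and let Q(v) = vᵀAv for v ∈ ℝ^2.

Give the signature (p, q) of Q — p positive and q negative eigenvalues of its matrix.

(1, 1)

Congruent diagonalization of A (simultaneous row and column reduction) yields pivots 1, -6.
Counting signs: 1 positive, 1 negative.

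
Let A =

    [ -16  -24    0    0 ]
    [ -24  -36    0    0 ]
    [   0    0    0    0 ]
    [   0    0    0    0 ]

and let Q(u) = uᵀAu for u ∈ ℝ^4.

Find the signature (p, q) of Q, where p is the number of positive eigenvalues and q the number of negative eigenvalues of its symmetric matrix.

Applying the same elementary operations to the rows and columns of A produces a congruent diagonal matrix with entries -16, 0, 0, 0.
So there are 1 negative, 3 zero pivots.

(0, 1)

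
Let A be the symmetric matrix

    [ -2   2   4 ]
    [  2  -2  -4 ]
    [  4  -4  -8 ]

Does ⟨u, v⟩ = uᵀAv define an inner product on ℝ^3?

Congruent diagonalization of A (simultaneous row and column reduction) yields pivots -2, 0, 0.
That gives 1 negative, 2 zero pivots.
Hence Q is negative semidefinite.
⟨·,·⟩ is an inner product exactly when A is positive definite.

no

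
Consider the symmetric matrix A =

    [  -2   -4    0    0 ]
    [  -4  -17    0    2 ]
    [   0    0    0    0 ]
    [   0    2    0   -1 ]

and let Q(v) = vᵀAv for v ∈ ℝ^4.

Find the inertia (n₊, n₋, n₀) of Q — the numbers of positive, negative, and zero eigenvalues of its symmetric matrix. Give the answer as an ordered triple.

Symmetric row and column elimination reduces A to a congruent diagonal form with pivots -2, -9, 0, -5/9.
Counting signs: 3 negative, 1 zero.

(0, 3, 1)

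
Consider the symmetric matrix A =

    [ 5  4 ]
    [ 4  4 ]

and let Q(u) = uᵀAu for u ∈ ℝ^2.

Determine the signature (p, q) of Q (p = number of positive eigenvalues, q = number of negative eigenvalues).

Congruent diagonalization of A (simultaneous row and column reduction) yields pivots 5, 4/5.
Counting signs: 2 positive.

(2, 0)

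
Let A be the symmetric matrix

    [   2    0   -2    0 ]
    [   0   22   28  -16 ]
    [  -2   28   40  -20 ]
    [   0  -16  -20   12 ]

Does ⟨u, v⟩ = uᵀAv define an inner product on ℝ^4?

Applying the same elementary operations to the rows and columns of A produces a congruent diagonal matrix with entries 2, 22, 26/11, 4/13.
So there are 4 positive pivots.
Hence Q is positive definite.
⟨·,·⟩ is an inner product exactly when A is positive definite.

yes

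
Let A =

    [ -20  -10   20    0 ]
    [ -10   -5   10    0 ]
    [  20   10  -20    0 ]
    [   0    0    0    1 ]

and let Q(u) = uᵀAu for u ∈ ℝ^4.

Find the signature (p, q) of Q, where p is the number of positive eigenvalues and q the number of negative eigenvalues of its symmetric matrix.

Applying the same elementary operations to the rows and columns of A produces a congruent diagonal matrix with entries -20, 0, 0, 1.
Counting signs: 1 positive, 1 negative, 2 zero.

(1, 1)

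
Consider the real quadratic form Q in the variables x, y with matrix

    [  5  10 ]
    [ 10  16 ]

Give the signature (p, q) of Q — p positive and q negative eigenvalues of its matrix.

Row-reducing A symmetrically gives the diagonal entries 5, -4.
So there are 1 positive, 1 negative pivots.

(1, 1)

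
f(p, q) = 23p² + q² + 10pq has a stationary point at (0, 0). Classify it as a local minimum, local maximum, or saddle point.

The Hessian at the origin is H = [[46, 10], [10, 2]].
det H = 46·2 − (10)² = -8 < 0, so H is indefinite.
Therefore the origin is a saddle point.

saddle point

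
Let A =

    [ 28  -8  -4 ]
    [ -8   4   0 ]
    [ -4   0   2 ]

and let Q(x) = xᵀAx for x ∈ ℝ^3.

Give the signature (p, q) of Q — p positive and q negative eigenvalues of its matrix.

Congruent diagonalization of A (simultaneous row and column reduction) yields pivots 28, 12/7, 2/3.
Counting signs: 3 positive.

(3, 0)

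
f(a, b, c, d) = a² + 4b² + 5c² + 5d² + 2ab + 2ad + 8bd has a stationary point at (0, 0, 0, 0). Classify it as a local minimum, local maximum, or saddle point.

The Hessian at the origin is H = [[2, 2, 0, 2], [2, 8, 0, 8], [0, 0, 10, 0], [2, 8, 0, 10]].
Symmetric row and column elimination reduces H to a congruent diagonal form with pivots 2, 6, 10, 2.
That gives 4 positive pivots.
H is positive definite, so the origin is a strict local minimum.

local minimum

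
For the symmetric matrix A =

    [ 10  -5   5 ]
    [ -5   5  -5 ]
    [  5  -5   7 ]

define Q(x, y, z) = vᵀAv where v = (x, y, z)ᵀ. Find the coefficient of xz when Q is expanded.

The coefficient of xz is A[1,3] + A[3,1] = 2·5 = 10.

10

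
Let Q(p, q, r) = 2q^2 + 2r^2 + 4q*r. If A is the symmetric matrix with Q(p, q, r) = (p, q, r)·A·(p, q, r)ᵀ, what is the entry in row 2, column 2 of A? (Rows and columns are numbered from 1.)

The coefficient of q^2 in Q is 2, and that is exactly A[2,2].

2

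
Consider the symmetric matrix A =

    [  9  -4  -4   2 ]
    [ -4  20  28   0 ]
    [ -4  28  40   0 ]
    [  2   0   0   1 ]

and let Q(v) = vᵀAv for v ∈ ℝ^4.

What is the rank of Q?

4

Row-reducing A symmetrically gives the diagonal entries 9, 164/9, 20/41, 1/5.
So there are 4 positive pivots.
The rank is the number of nonzero pivots: 4.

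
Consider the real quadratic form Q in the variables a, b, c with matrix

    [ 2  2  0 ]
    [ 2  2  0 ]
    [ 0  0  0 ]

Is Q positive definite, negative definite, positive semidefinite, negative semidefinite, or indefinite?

Symmetric row and column elimination reduces A to a congruent diagonal form with pivots 2, 0, 0.
So there are 1 positive, 2 zero pivots.
Hence Q is positive semidefinite.

positive semidefinite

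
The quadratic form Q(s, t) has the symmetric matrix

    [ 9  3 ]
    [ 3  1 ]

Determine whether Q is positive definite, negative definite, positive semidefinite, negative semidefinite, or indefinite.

positive semidefinite

For the 2×2 matrix [[9, 3], [3, 1]]: det = 9·1 − (3)² = 0, trace = 10.
det = 0 so one eigenvalue is zero; the form is semidefinite with the sign of the trace.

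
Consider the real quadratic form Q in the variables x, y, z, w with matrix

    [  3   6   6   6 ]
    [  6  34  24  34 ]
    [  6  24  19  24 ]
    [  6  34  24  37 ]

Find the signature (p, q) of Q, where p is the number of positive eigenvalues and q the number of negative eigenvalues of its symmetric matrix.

Congruent diagonalization of A (simultaneous row and column reduction) yields pivots 3, 22, 5/11, 3.
That gives 4 positive pivots.

(4, 0)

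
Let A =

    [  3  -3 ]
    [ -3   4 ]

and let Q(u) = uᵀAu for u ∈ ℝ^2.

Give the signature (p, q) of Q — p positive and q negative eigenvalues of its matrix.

(2, 0)

Row-reducing A symmetrically gives the diagonal entries 3, 1.
Counting signs: 2 positive.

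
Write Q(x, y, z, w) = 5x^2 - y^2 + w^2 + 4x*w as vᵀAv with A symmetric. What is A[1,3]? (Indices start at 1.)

0

The coefficient of x·z in Q is 0. For a symmetric A this equals A[1,3] + A[3,1] = 2·A[1,3].
So A[1,3] = 0/2 = 0.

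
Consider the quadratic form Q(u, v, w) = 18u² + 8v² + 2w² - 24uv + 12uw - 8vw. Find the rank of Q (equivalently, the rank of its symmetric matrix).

Write A = [[18, -12, 6], [-12, 8, -4], [6, -4, 2]].
Symmetric row and column elimination reduces A to a congruent diagonal form with pivots 18, 0, 0.
So there are 1 positive, 2 zero pivots.
The rank is the number of nonzero pivots: 1.

1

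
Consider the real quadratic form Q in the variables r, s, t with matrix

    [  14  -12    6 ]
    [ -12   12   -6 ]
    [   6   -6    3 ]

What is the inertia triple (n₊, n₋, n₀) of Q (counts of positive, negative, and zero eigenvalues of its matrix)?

(2, 0, 1)

Applying the same elementary operations to the rows and columns of A produces a congruent diagonal matrix with entries 14, 12/7, 0.
That gives 2 positive, 1 zero pivots.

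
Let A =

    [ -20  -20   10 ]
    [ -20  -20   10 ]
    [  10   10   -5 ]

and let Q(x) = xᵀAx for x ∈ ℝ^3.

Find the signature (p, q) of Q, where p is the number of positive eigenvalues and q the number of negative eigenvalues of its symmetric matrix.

Applying the same elementary operations to the rows and columns of A produces a congruent diagonal matrix with entries -20, 0, 0.
Counting signs: 1 negative, 2 zero.

(0, 1)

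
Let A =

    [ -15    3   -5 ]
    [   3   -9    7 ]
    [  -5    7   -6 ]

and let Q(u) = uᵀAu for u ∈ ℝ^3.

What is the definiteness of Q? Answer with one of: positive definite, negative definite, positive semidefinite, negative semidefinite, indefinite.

negative definite

Leading principal minors: Δ_1 = -15, Δ_2 = 126, Δ_3 = -6.
The signs alternate starting with Δ_1 < 0, so by Sylvester's criterion Q is negative definite.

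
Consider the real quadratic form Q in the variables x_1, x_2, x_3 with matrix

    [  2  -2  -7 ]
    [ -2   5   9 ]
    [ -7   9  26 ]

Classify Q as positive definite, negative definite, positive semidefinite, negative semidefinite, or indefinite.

An LDLᵀ factorisation of A has diagonal entries 2, 3, 1/6.
That gives 3 positive pivots.
Hence Q is positive definite.

positive definite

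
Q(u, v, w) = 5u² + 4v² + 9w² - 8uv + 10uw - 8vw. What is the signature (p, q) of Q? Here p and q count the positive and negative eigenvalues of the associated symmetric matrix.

(3, 0)

The symmetric matrix is A = [[5, -4, 5], [-4, 4, -4], [5, -4, 9]].
Row-reducing A symmetrically gives the diagonal entries 5, 4/5, 4.
That gives 3 positive pivots.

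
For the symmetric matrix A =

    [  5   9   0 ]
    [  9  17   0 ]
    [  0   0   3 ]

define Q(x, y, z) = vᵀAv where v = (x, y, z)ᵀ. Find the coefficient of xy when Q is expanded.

18

The coefficient of xy is A[1,2] + A[2,1] = 2·9 = 18.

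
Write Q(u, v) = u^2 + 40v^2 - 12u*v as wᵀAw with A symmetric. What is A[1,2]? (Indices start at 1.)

-6

The coefficient of u·v in Q is -12. For a symmetric A this equals A[1,2] + A[2,1] = 2·A[1,2].
So A[1,2] = -12/2 = -6.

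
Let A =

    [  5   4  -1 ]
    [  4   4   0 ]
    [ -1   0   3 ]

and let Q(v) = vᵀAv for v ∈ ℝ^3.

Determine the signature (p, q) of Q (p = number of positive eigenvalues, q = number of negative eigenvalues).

Symmetric row and column elimination reduces A to a congruent diagonal form with pivots 5, 4/5, 2.
That gives 3 positive pivots.

(3, 0)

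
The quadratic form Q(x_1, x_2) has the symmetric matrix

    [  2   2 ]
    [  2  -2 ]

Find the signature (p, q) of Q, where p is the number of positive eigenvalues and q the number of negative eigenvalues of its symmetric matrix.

Symmetric row and column elimination reduces A to a congruent diagonal form with pivots 2, -4.
Counting signs: 1 positive, 1 negative.

(1, 1)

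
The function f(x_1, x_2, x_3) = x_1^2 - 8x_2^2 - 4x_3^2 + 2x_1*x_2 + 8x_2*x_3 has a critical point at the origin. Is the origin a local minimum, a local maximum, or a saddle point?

The Hessian at the origin is H = [[2, 2, 0], [2, -16, 8], [0, 8, -8]].
An LDLᵀ factorisation of H has diagonal entries 2, -18, -40/9.
So there are 1 positive, 2 negative pivots.
H is indefinite, so the origin is a saddle point.

saddle point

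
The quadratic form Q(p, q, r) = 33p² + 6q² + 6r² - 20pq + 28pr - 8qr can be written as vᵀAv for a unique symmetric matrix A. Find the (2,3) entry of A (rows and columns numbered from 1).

The coefficient of q·r in Q is -8. For a symmetric A this equals A[2,3] + A[3,2] = 2·A[2,3].
So A[2,3] = -8/2 = -4.

-4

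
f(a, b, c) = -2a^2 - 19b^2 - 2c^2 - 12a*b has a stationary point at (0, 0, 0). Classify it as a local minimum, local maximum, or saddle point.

The Hessian at the origin is H = [[-4, -12, 0], [-12, -38, 0], [0, 0, -4]].
Congruent diagonalization of H (simultaneous row and column reduction) yields pivots -4, -2, -4.
That gives 3 negative pivots.
H is negative definite, so the origin is a strict local maximum.

local maximum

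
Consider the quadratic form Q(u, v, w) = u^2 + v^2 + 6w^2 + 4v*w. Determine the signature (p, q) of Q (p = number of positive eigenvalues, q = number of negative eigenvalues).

Write A = [[1, 0, 0], [0, 1, 2], [0, 2, 6]].
Symmetric row and column elimination reduces A to a congruent diagonal form with pivots 1, 1, 2.
Counting signs: 3 positive.

(3, 0)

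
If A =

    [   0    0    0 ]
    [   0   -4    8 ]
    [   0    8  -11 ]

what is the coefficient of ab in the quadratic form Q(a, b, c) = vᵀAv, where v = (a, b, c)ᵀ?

0

The coefficient of ab is A[1,2] + A[2,1] = 2·0 = 0.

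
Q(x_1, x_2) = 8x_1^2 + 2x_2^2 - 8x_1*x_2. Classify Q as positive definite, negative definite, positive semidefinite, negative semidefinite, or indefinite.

The symmetric matrix of Q is [[8, -4], [-4, 2]].
For the 2×2 matrix [[8, -4], [-4, 2]]: det = 8·2 − (-4)² = 0, trace = 10.
det = 0 so one eigenvalue is zero; the form is semidefinite with the sign of the trace.

positive semidefinite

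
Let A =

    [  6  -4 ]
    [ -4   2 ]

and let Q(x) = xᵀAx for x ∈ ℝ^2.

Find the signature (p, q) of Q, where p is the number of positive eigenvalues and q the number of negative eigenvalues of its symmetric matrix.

Symmetric row and column elimination reduces A to a congruent diagonal form with pivots 6, -2/3.
Counting signs: 1 positive, 1 negative.

(1, 1)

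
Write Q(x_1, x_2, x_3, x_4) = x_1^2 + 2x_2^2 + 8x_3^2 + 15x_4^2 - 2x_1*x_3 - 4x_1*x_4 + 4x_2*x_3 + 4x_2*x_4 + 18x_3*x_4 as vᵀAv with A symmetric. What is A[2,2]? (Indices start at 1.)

2

The coefficient of x_2^2 in Q is 2, and that is exactly A[2,2].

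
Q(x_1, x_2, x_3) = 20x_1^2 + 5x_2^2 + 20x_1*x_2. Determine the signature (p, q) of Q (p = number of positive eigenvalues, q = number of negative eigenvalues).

(1, 0)

The symmetric matrix is A = [[20, 10, 0], [10, 5, 0], [0, 0, 0]].
Applying the same elementary operations to the rows and columns of A produces a congruent diagonal matrix with entries 20, 0, 0.
So there are 1 positive, 2 zero pivots.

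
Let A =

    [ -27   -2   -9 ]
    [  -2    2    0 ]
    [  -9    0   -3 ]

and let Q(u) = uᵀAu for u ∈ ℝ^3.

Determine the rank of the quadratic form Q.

3

Congruent diagonalization of A (simultaneous row and column reduction) yields pivots -27, 58/27, -6/29.
That gives 1 positive, 2 negative pivots.
The rank is the number of nonzero pivots: 3.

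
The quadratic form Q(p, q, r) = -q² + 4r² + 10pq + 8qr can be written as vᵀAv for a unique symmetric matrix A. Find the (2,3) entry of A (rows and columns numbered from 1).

4

The coefficient of q·r in Q is 8. For a symmetric A this equals A[2,3] + A[3,2] = 2·A[2,3].
So A[2,3] = 8/2 = 4.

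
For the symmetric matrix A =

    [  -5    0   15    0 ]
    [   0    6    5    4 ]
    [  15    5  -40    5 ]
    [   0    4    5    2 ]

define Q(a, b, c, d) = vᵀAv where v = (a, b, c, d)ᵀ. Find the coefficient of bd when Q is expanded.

The coefficient of bd is A[2,4] + A[4,2] = 2·4 = 8.

8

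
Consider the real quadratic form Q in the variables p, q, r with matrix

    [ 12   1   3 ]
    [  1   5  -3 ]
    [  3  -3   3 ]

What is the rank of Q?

3

Row-reducing A symmetrically gives the diagonal entries 12, 59/12, 6/59.
So there are 3 positive pivots.
The rank is the number of nonzero pivots: 3.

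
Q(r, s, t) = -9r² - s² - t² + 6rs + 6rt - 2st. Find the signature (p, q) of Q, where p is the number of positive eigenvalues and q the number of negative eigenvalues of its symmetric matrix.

The associated matrix is A = [[-9, 3, 3], [3, -1, -1], [3, -1, -1]].
Row-reducing A symmetrically gives the diagonal entries -9, 0, 0.
That gives 1 negative, 2 zero pivots.

(0, 1)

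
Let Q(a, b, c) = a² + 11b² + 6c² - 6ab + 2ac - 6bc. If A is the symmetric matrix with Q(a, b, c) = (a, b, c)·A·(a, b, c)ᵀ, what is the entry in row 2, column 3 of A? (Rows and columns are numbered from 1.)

-3

The coefficient of b·c in Q is -6. For a symmetric A this equals A[2,3] + A[3,2] = 2·A[2,3].
So A[2,3] = -6/2 = -3.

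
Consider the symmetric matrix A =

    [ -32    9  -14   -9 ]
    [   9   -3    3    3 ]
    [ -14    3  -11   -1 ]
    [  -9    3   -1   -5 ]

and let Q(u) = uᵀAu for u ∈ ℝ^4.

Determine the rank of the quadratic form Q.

Applying the same elementary operations to the rows and columns of A produces a congruent diagonal matrix with entries -32, -15/32, -3, -2/3.
Counting signs: 4 negative.
The rank is the number of nonzero pivots: 4.

4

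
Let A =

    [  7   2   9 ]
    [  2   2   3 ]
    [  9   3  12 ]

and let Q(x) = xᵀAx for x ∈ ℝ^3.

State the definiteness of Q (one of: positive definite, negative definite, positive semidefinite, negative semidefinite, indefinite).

Row-reducing A symmetrically gives the diagonal entries 7, 10/7, 3/10.
Counting signs: 3 positive.
Hence Q is positive definite.

positive definite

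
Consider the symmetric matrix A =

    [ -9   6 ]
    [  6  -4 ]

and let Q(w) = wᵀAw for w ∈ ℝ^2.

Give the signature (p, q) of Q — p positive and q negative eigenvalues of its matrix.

(0, 1)

Row-reducing A symmetrically gives the diagonal entries -9, 0.
So there are 1 negative, 1 zero pivots.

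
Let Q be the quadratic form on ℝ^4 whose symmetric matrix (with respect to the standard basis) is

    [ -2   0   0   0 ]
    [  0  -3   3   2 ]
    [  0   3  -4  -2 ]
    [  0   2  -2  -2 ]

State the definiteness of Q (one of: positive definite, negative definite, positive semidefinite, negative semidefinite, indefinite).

negative definite

Leading principal minors: Δ_1 = -2, Δ_2 = 6, Δ_3 = -6, Δ_4 = 4.
The signs alternate starting with Δ_1 < 0, so by Sylvester's criterion Q is negative definite.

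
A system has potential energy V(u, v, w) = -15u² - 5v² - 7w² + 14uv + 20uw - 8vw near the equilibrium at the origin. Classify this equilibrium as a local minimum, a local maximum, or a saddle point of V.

local maximum

The Hessian at the origin is H = [[-30, 14, 20], [14, -10, -8], [20, -8, -14]].
Congruent diagonalization of H (simultaneous row and column reduction) yields pivots -30, -52/15, -2/13.
Counting signs: 3 negative.
H is negative definite, so the origin is a strict local maximum.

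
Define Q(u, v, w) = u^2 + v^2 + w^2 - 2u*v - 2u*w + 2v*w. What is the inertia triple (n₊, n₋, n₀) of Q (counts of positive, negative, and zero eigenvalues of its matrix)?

The associated matrix is A = [[1, -1, -1], [-1, 1, 1], [-1, 1, 1]].
Symmetric row and column elimination reduces A to a congruent diagonal form with pivots 1, 0, 0.
Counting signs: 1 positive, 2 zero.

(1, 0, 2)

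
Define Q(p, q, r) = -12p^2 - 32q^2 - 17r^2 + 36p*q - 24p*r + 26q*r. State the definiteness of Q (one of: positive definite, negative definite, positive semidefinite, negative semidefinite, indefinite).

negative semidefinite

The symmetric matrix is A = [[-12, 18, -12], [18, -32, 13], [-12, 13, -17]].
Row-reducing A symmetrically gives the diagonal entries -12, -5, 0.
That gives 2 negative, 1 zero pivots.
Hence Q is negative semidefinite.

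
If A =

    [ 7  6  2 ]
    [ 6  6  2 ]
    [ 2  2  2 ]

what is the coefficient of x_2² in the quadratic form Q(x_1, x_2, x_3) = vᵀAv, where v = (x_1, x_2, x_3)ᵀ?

6

The coefficient of x_2² is the diagonal entry A[2,2] = 6.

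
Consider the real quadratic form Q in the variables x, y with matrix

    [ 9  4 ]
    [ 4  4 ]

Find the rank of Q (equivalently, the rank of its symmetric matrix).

Applying the same elementary operations to the rows and columns of A produces a congruent diagonal matrix with entries 9, 20/9.
So there are 2 positive pivots.
The rank is the number of nonzero pivots: 2.

2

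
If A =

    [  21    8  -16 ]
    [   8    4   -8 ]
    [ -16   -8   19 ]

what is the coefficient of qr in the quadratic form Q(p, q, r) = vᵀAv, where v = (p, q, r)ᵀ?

The coefficient of qr is A[2,3] + A[3,2] = 2·(-8) = -16.

-16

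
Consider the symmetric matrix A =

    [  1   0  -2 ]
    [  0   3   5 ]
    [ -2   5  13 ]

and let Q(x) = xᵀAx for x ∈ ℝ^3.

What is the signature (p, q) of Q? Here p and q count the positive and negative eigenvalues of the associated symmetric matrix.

(3, 0)

Applying the same elementary operations to the rows and columns of A produces a congruent diagonal matrix with entries 1, 3, 2/3.
Counting signs: 3 positive.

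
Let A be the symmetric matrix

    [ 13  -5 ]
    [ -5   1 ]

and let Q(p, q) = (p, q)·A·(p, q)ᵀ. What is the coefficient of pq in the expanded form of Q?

The coefficient of pq is A[1,2] + A[2,1] = 2·(-5) = -10.

-10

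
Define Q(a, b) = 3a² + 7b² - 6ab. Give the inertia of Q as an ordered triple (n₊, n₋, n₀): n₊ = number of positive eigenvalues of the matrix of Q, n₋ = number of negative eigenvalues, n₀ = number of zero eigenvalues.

(2, 0, 0)

The symmetric matrix is A = [[3, -3], [-3, 7]].
Applying the same elementary operations to the rows and columns of A produces a congruent diagonal matrix with entries 3, 4.
That gives 2 positive pivots.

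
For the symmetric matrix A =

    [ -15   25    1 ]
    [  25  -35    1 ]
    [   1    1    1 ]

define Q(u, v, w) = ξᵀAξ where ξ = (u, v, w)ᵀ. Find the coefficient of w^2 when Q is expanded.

1

The coefficient of w^2 is the diagonal entry A[3,3] = 1.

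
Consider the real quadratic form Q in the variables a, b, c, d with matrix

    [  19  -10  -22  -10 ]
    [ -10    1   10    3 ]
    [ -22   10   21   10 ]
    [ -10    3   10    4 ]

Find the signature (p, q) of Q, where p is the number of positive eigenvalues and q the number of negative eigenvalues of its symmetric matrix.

(2, 2)

Symmetric row and column elimination reduces A to a congruent diagonal form with pivots 19, -81/19, -35/9, 5/63.
Counting signs: 2 positive, 2 negative.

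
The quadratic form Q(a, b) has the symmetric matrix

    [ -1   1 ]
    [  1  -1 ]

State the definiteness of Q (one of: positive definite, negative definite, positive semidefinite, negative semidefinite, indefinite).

For the 2×2 matrix [[-1, 1], [1, -1]]: det = -1·-1 − (1)² = 0, trace = -2.
det = 0 so one eigenvalue is zero; the form is semidefinite with the sign of the trace.

negative semidefinite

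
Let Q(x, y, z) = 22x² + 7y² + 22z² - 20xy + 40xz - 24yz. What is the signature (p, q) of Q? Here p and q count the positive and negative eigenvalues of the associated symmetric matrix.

The associated matrix is A = [[22, -10, 20], [-10, 7, -12], [20, -12, 22]].
An LDLᵀ factorisation of A has diagonal entries 22, 27/11, 10/27.
Counting signs: 3 positive.

(3, 0)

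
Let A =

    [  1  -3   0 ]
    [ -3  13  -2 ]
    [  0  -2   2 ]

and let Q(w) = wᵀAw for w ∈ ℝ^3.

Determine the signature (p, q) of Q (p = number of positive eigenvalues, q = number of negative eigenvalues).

Symmetric row and column elimination reduces A to a congruent diagonal form with pivots 1, 4, 1.
That gives 3 positive pivots.

(3, 0)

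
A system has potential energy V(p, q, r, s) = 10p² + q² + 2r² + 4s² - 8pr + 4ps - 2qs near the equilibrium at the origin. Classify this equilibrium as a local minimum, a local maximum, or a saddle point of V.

local minimum

The Hessian at the origin is H = [[20, 0, -8, 4], [0, 2, 0, -2], [-8, 0, 4, 0], [4, -2, 0, 8]].
An LDLᵀ factorisation of H has diagonal entries 20, 2, 4/5, 2.
That gives 4 positive pivots.
H is positive definite, so the origin is a strict local minimum.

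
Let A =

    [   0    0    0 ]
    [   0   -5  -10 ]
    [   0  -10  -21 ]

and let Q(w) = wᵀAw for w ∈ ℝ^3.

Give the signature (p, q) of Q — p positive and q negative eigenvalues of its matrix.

(0, 2)

Row-reducing A symmetrically gives the diagonal entries 0, -5, -1.
Counting signs: 2 negative, 1 zero.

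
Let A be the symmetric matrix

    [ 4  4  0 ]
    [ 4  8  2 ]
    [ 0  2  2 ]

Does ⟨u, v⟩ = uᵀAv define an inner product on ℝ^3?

yes

Leading principal minors: Δ_1 = 4, Δ_2 = 16, Δ_3 = 16.
All leading principal minors are positive, so by Sylvester's criterion Q is positive definite.
⟨·,·⟩ is an inner product exactly when A is positive definite.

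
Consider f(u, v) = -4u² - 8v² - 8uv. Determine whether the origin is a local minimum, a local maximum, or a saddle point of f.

local maximum

The Hessian at the origin is H = [[-8, -8], [-8, -16]].
det H = -8·-16 − (-8)² = 64 > 0 and H[1,1] = -8 < 0, so H is negative definite.
Therefore the origin is a local maximum.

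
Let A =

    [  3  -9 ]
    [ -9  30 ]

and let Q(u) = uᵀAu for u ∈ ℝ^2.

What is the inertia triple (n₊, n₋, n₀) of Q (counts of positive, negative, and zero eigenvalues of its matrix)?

(2, 0, 0)

An LDLᵀ factorisation of A has diagonal entries 3, 3.
That gives 2 positive pivots.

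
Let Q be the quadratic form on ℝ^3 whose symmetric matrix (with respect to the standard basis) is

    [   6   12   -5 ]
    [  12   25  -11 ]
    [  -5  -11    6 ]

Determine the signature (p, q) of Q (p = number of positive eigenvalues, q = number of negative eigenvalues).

(3, 0)

Congruent diagonalization of A (simultaneous row and column reduction) yields pivots 6, 1, 5/6.
So there are 3 positive pivots.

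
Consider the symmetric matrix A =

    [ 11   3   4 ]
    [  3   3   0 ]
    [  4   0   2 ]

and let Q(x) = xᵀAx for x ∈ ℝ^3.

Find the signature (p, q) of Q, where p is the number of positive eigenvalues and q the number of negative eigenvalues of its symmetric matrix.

(2, 0)

Row-reducing A symmetrically gives the diagonal entries 11, 24/11, 0.
Counting signs: 2 positive, 1 zero.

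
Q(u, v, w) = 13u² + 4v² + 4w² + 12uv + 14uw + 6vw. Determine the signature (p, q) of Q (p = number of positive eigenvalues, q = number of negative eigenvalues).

The associated matrix is A = [[13, 6, 7], [6, 4, 3], [7, 3, 4]].
Row-reducing A symmetrically gives the diagonal entries 13, 16/13, 3/16.
So there are 3 positive pivots.

(3, 0)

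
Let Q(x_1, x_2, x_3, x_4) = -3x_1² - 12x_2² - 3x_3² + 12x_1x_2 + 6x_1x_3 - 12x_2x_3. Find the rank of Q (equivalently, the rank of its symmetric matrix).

The symmetric matrix is A = [[-3, 6, 3, 0], [6, -12, -6, 0], [3, -6, -3, 0], [0, 0, 0, 0]].
Symmetric row and column elimination reduces A to a congruent diagonal form with pivots -3, 0, 0, 0.
Counting signs: 1 negative, 3 zero.
The rank is the number of nonzero pivots: 1.

1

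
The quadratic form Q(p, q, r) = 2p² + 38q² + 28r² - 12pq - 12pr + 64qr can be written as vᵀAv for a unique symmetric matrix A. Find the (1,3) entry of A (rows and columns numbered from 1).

-6

The coefficient of p·r in Q is -12. For a symmetric A this equals A[1,3] + A[3,1] = 2·A[1,3].
So A[1,3] = -12/2 = -6.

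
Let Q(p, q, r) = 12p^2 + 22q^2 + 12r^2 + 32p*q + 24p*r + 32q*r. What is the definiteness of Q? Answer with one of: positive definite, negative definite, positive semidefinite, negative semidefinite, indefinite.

positive semidefinite

The symmetric matrix is A = [[12, 16, 12], [16, 22, 16], [12, 16, 12]].
Symmetric row and column elimination reduces A to a congruent diagonal form with pivots 12, 2/3, 0.
Counting signs: 2 positive, 1 zero.
Hence Q is positive semidefinite.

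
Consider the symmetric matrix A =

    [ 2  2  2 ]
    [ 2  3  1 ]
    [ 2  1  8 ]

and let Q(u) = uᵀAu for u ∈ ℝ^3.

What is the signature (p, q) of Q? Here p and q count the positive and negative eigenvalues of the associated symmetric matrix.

(3, 0)

Row-reducing A symmetrically gives the diagonal entries 2, 1, 5.
Counting signs: 3 positive.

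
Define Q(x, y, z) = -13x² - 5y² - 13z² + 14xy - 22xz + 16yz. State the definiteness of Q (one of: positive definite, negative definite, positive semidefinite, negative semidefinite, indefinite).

The symmetric matrix is A = [[-13, 7, -11], [7, -5, 8], [-11, 8, -13]].
Applying the same elementary operations to the rows and columns of A produces a congruent diagonal matrix with entries -13, -16/13, -3/16.
So there are 3 negative pivots.
Hence Q is negative definite.

negative definite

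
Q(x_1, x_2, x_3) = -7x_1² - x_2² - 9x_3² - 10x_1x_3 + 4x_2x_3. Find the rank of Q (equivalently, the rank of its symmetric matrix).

3

The associated matrix is A = [[-7, 0, -5], [0, -1, 2], [-5, 2, -9]].
Applying the same elementary operations to the rows and columns of A produces a congruent diagonal matrix with entries -7, -1, -10/7.
Counting signs: 3 negative.
The rank is the number of nonzero pivots: 3.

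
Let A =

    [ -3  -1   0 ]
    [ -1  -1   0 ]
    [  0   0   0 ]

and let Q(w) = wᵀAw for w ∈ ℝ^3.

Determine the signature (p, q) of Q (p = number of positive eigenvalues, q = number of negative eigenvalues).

Congruent diagonalization of A (simultaneous row and column reduction) yields pivots -3, -2/3, 0.
Counting signs: 2 negative, 1 zero.

(0, 2)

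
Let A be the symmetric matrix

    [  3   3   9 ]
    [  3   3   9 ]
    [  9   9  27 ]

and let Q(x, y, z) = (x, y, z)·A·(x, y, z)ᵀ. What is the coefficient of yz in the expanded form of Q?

18

The coefficient of yz is A[2,3] + A[3,2] = 2·9 = 18.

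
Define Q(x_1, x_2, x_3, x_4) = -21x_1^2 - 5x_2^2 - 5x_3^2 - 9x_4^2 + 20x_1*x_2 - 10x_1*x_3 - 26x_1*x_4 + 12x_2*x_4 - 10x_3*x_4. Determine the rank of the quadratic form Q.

4

The symmetric matrix is A = [[-21, 10, -5, -13], [10, -5, 0, 6], [-5, 0, -5, -5], [-13, 6, -5, -9]].
An LDLᵀ factorisation of A has diagonal entries -21, -5/21, 20, -4/5.
Counting signs: 1 positive, 3 negative.
The rank is the number of nonzero pivots: 4.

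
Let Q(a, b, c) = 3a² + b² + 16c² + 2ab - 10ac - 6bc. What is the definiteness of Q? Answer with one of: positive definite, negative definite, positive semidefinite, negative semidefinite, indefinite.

The symmetric matrix of Q is A = [[3, 1, -5], [1, 1, -3], [-5, -3, 16]].
Leading principal minors: Δ_1 = 3, Δ_2 = 2, Δ_3 = 10.
All leading principal minors are positive, so by Sylvester's criterion Q is positive definite.

positive definite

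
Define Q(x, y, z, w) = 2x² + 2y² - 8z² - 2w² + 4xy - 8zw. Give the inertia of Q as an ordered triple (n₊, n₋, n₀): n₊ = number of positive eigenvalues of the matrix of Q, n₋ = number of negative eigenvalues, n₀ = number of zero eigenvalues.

The symmetric matrix is A = [[2, 2, 0, 0], [2, 2, 0, 0], [0, 0, -8, -4], [0, 0, -4, -2]].
Congruent diagonalization of A (simultaneous row and column reduction) yields pivots 2, 0, -8, 0.
So there are 1 positive, 1 negative, 2 zero pivots.

(1, 1, 2)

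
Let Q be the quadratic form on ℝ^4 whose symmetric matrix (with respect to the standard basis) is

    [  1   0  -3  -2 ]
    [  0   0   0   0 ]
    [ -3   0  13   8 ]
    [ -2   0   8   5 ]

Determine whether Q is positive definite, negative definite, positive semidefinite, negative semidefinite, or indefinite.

Row-reducing A symmetrically gives the diagonal entries 1, 0, 4, 0.
Counting signs: 2 positive, 2 zero.
Hence Q is positive semidefinite.

positive semidefinite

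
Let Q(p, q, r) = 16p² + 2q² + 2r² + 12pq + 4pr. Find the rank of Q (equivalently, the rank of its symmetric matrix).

Write A = [[16, 6, 2], [6, 2, 0], [2, 0, 2]].
Symmetric row and column elimination reduces A to a congruent diagonal form with pivots 16, -1/4, 4.
That gives 2 positive, 1 negative pivots.
The rank is the number of nonzero pivots: 3.

3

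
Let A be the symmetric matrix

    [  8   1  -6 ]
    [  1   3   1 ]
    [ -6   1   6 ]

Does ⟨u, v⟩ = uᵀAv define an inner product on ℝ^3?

yes

Leading principal minors: Δ_1 = 8, Δ_2 = 23, Δ_3 = 10.
All leading principal minors are positive, so by Sylvester's criterion Q is positive definite.
⟨·,·⟩ is an inner product exactly when A is positive definite.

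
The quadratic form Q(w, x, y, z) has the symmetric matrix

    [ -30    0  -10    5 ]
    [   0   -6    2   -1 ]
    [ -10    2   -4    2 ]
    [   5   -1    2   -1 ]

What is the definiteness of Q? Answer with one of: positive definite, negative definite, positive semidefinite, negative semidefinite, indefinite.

Applying the same elementary operations to the rows and columns of A produces a congruent diagonal matrix with entries -30, -6, 0, 0.
That gives 2 negative, 2 zero pivots.
Hence Q is negative semidefinite.

negative semidefinite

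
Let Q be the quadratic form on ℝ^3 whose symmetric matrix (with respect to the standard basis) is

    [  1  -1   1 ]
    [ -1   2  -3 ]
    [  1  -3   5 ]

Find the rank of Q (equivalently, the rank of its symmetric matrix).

2

Row-reducing A symmetrically gives the diagonal entries 1, 1, 0.
That gives 2 positive, 1 zero pivots.
The rank is the number of nonzero pivots: 2.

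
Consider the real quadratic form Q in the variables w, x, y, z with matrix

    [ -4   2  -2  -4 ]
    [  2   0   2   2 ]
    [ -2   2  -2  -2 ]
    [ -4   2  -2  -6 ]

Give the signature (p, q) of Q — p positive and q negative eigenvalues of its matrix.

Congruent diagonalization of A (simultaneous row and column reduction) yields pivots -4, 1, -2, -2.
So there are 1 positive, 3 negative pivots.

(1, 3)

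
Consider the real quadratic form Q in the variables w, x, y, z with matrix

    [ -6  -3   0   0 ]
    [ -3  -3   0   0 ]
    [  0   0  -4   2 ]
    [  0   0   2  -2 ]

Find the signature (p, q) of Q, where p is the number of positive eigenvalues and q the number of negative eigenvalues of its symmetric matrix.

Congruent diagonalization of A (simultaneous row and column reduction) yields pivots -6, -3/2, -4, -1.
That gives 4 negative pivots.

(0, 4)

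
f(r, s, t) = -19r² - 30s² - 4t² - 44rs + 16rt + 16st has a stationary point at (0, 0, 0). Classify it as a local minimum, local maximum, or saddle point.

The Hessian at the origin is H = [[-38, -44, 16], [-44, -60, 16], [16, 16, -8]].
Row-reducing H symmetrically gives the diagonal entries -38, -172/19, -24/43.
That gives 3 negative pivots.
H is negative definite, so the origin is a strict local maximum.

local maximum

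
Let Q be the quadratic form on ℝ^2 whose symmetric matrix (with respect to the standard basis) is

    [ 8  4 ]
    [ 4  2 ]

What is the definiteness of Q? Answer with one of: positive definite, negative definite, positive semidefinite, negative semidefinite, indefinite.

positive semidefinite

Congruent diagonalization of A (simultaneous row and column reduction) yields pivots 8, 0.
That gives 1 positive, 1 zero pivots.
Hence Q is positive semidefinite.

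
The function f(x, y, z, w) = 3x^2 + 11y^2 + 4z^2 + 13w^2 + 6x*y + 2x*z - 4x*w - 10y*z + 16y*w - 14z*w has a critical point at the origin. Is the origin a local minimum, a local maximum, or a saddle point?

The Hessian at the origin is H = [[6, 6, 2, -4], [6, 22, -10, 16], [2, -10, 8, -14], [-4, 16, -14, 26]].
Row-reducing H symmetrically gives the diagonal entries 6, 16, -5/3, 8/5.
That gives 3 positive, 1 negative pivots.
H is indefinite, so the origin is a saddle point.

saddle point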